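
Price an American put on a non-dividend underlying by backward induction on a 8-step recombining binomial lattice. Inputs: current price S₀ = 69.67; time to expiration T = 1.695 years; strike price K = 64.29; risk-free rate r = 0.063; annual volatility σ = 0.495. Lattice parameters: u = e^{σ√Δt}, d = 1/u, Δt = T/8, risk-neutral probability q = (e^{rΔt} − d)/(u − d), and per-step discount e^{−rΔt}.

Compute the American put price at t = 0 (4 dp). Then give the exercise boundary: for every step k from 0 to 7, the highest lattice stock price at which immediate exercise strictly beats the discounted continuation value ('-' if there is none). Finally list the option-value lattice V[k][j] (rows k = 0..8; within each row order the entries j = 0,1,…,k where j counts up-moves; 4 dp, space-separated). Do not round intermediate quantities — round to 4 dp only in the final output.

price = 11.4640
boundary = - - - 35.1711 28.0049 35.1711 44.1712 35.1711
tree:
11.4640
16.1477 6.5615
22.0664 9.9998 2.9098
29.1189 14.8211 4.9022 0.7685
36.2851 21.2233 8.0957 1.4765 0.0000
41.9913 29.1189 13.0128 2.8368 0.0000 0.0000
46.5347 36.2851 20.1188 5.4503 0.0000 0.0000 0.0000
50.1524 41.9913 29.1189 10.4716 0.0000 0.0000 0.0000 0.0000
53.0330 46.5347 36.2851 20.1188 0.0000 0.0000 0.0000 0.0000 0.0000

Δt=0.21188, u=1.25589, d=0.79625, q=0.47252, disc=e^(-rΔt)=0.98674
k=8 terminal: V=max(K-S,0) → 53.0330 46.5347 36.2851 20.1188 0.0000 0.0000 0.0000 0.0000 0.0000
k=7: j=0 S=14.1376 intr=50.1524 cont=49.3000 V=50.1524[EX]; j=1 S=22.2987 intr=41.9913 cont=41.1388 V=41.9913[EX]; j=2 S=35.1711 intr=29.1189 cont=28.2664 V=29.1189[EX]; j=3 S=55.4744 intr=8.8156 cont=10.4716 V=10.4716[hold]; j=4 S=87.4982 intr=0.0000 cont=0.0000 V=0.0000[hold]; j=5 S=138.0083 intr=0.0000 cont=0.0000 V=0.0000[hold]; j=6 S=217.6764 intr=0.0000 cont=0.0000 V=0.0000[hold]; j=7 S=343.3345 intr=0.0000 cont=0.0000 V=0.0000[hold]  S*(7)=35.1711
k=6: j=0 S=17.7553 intr=46.5347 cont=45.6823 V=46.5347[EX]; j=1 S=28.0049 intr=36.2851 cont=35.4327 V=36.2851[EX]; j=2 S=44.1712 intr=20.1188 cont=20.0384 V=20.1188[EX]; j=3 S=69.6700 intr=0.0000 cont=5.4503 V=5.4503[hold]; j=4 S=109.8884 intr=0.0000 cont=0.0000 V=0.0000[hold]; j=5 S=173.3238 intr=0.0000 cont=0.0000 V=0.0000[hold]; j=6 S=273.3785 intr=0.0000 cont=0.0000 V=0.0000[hold]  S*(6)=44.1712
k=5: j=0 S=22.2987 intr=41.9913 cont=41.1388 V=41.9913[EX]; j=1 S=35.1711 intr=29.1189 cont=28.2664 V=29.1189[EX]; j=2 S=55.4744 intr=8.8156 cont=13.0128 V=13.0128[hold]; j=3 S=87.4982 intr=0.0000 cont=2.8368 V=2.8368[hold]; j=4 S=138.0083 intr=0.0000 cont=0.0000 V=0.0000[hold]; j=5 S=217.6764 intr=0.0000 cont=0.0000 V=0.0000[hold]  S*(5)=35.1711
k=4: j=0 S=28.0049 intr=36.2851 cont=35.4327 V=36.2851[EX]; j=1 S=44.1712 intr=20.1188 cont=21.2233 V=21.2233[hold]; j=2 S=69.6700 intr=0.0000 cont=8.0957 V=8.0957[hold]; j=3 S=109.8884 intr=0.0000 cont=1.4765 V=1.4765[hold]; j=4 S=173.3238 intr=0.0000 cont=0.0000 V=0.0000[hold]  S*(4)=28.0049
k=3: j=0 S=35.1711 intr=29.1189 cont=28.7814 V=29.1189[EX]; j=1 S=55.4744 intr=8.8156 cont=14.8211 V=14.8211[hold]; j=2 S=87.4982 intr=0.0000 cont=4.9022 V=4.9022[hold]; j=3 S=138.0083 intr=0.0000 cont=0.7685 V=0.7685[hold]  S*(3)=35.1711
k=2: j=0 S=44.1712 intr=20.1188 cont=22.0664 V=22.0664[hold]; j=1 S=69.6700 intr=0.0000 cont=9.9998 V=9.9998[hold]; j=2 S=109.8884 intr=0.0000 cont=2.9098 V=2.9098[hold]  S*(2)=-
k=1: j=0 S=55.4744 intr=8.8156 cont=16.1477 V=16.1477[hold]; j=1 S=87.4982 intr=0.0000 cont=6.5615 V=6.5615[hold]  S*(1)=-
k=0: j=0 S=69.6700 intr=0.0000 cont=11.4640 V=11.4640[hold]  S*(0)=-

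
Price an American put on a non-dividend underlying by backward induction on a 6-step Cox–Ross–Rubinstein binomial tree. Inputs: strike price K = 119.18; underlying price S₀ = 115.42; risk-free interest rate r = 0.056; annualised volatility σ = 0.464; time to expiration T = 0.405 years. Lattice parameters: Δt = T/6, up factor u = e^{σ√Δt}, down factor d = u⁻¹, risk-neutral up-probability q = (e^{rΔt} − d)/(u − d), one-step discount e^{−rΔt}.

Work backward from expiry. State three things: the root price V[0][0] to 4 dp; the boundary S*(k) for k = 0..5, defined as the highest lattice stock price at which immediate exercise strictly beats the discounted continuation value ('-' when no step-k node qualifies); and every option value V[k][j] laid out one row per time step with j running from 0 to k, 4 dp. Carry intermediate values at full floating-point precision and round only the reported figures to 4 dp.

Δt=0.06750  u=1.12812  d=0.88643  q=0.48557  discount=0.99623
step 6 (expiry): payoffs max(K−S,0) = 63.1844 47.9172 28.4874 3.7600 0.0000 0.0000 0.0000
step 5: (k=5,j=0): S=63.1697, (K−S)⁺=56.0103, hold=55.5607 ⇒ V=56.0103 exercise | (k=5,j=1): S=80.3929, (K−S)⁺=38.7871, hold=38.3375 ⇒ V=38.7871 exercise | (k=5,j=2): S=102.3120, (K−S)⁺=16.8680, hold=16.4184 ⇒ V=16.8680 exercise | (k=5,j=3): S=130.2074, (K−S)⁺=0.0000, hold=1.9270 ⇒ V=1.9270 continue | (k=5,j=4): S=165.7084, (K−S)⁺=0.0000, hold=0.0000 ⇒ V=0.0000 continue | (k=5,j=5): S=210.8889, (K−S)⁺=0.0000, hold=0.0000 ⇒ V=0.0000 continue  boundary S*=102.3120
step 4: (k=4,j=0): S=71.2628, (K−S)⁺=47.9172, hold=47.4675 ⇒ V=47.9172 exercise | (k=4,j=1): S=90.6926, (K−S)⁺=28.4874, hold=28.0377 ⇒ V=28.4874 exercise | (k=4,j=2): S=115.4200, (K−S)⁺=3.7600, hold=9.5768 ⇒ V=9.5768 continue | (k=4,j=3): S=146.8893, (K−S)⁺=0.0000, hold=0.9876 ⇒ V=0.9876 continue | (k=4,j=4): S=186.9387, (K−S)⁺=0.0000, hold=0.0000 ⇒ V=0.0000 continue  boundary S*=90.6926
step 3: (k=3,j=0): S=80.3929, (K−S)⁺=38.7871, hold=38.3375 ⇒ V=38.7871 exercise | (k=3,j=1): S=102.3120, (K−S)⁺=16.8680, hold=19.2322 ⇒ V=19.2322 continue | (k=3,j=2): S=130.2074, (K−S)⁺=0.0000, hold=5.3858 ⇒ V=5.3858 continue | (k=3,j=3): S=165.7084, (K−S)⁺=0.0000, hold=0.5061 ⇒ V=0.5061 continue  boundary S*=80.3929
step 2: (k=2,j=0): S=90.6926, (K−S)⁺=28.4874, hold=29.1813 ⇒ V=29.1813 continue | (k=2,j=1): S=115.4200, (K−S)⁺=3.7600, hold=12.4616 ⇒ V=12.4616 continue | (k=2,j=2): S=146.8893, (K−S)⁺=0.0000, hold=3.0050 ⇒ V=3.0050 continue  boundary S*=-
step 1: (k=1,j=0): S=102.3120, (K−S)⁺=16.8680, hold=20.9833 ⇒ V=20.9833 continue | (k=1,j=1): S=130.2074, (K−S)⁺=0.0000, hold=7.8401 ⇒ V=7.8401 continue  boundary S*=-
step 0: (k=0,j=0): S=115.4200, (K−S)⁺=3.7600, hold=14.5463 ⇒ V=14.5463 continue  boundary S*=-

price = 14.5463
boundary = - - - 80.3929 90.6926 102.3120
tree:
14.5463
20.9833 7.8401
29.1813 12.4616 3.0050
38.7871 19.2322 5.3858 0.5061
47.9172 28.4874 9.5768 0.9876 0.0000
56.0103 38.7871 16.8680 1.9270 0.0000 0.0000
63.1844 47.9172 28.4874 3.7600 0.0000 0.0000 0.0000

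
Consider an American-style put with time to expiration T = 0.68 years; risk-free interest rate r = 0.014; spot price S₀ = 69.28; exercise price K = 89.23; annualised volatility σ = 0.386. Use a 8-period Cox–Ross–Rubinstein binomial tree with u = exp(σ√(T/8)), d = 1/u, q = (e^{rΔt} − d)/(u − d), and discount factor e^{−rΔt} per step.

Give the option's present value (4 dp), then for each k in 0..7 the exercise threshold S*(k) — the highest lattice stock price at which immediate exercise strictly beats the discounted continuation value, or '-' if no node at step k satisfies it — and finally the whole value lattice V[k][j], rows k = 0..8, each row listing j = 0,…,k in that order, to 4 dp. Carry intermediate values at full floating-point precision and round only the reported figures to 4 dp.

params: Δt=0.08500 u=1.11911 d=0.89356 q=0.47717 e^(-rΔt)=0.99881
t_8 payoffs: 61.0713 53.9636 45.0617 33.9129 19.9500 2.4626 0.0000 0.0000 0.0000
t_7: node(7,0) S=31.5128 payoff=57.7172 vs cont=57.6111 → 57.7172 [stop]  node(7,1) S=39.4672 payoff=49.7628 vs cont=49.6567 → 49.7628 [stop]  node(7,2) S=49.4293 payoff=39.8007 vs cont=39.6945 → 39.8007 [stop]  node(7,3) S=61.9061 payoff=27.3239 vs cont=27.2178 → 27.3239 [stop]  node(7,4) S=77.5322 payoff=11.6978 vs cont=11.5917 → 11.6978 [stop]  node(7,5) S=97.1026 payoff=0.0000 vs cont=1.2860 → 1.2860 [wait]  node(7,6) S=121.6129 payoff=0.0000 vs cont=0.0000 → 0.0000 [wait]  node(7,7) S=152.3100 payoff=0.0000 vs cont=0.0000 → 0.0000 [wait]  ⇒ S*(7)=77.5322
t_6: node(6,0) S=35.2664 payoff=53.9636 vs cont=53.8574 → 53.9636 [stop]  node(6,1) S=44.1683 payoff=45.0617 vs cont=44.9556 → 45.0617 [stop]  node(6,2) S=55.3171 payoff=33.9129 vs cont=33.8068 → 33.9129 [stop]  node(6,3) S=69.2800 payoff=19.9500 vs cont=19.8439 → 19.9500 [stop]  node(6,4) S=86.7674 payoff=2.4626 vs cont=6.7215 → 6.7215 [wait]  node(6,5) S=108.6689 payoff=0.0000 vs cont=0.6715 → 0.6715 [wait]  node(6,6) S=136.0987 payoff=0.0000 vs cont=0.0000 → 0.0000 [wait]  ⇒ S*(6)=69.2800
t_5: node(5,0) S=39.4672 payoff=49.7628 vs cont=49.6567 → 49.7628 [stop]  node(5,1) S=49.4293 payoff=39.8007 vs cont=39.6945 → 39.8007 [stop]  node(5,2) S=61.9061 payoff=27.3239 vs cont=27.2178 → 27.3239 [stop]  node(5,3) S=77.5322 payoff=11.6978 vs cont=13.6215 → 13.6215 [wait]  node(5,4) S=97.1026 payoff=0.0000 vs cont=3.8301 → 3.8301 [wait]  node(5,5) S=121.6129 payoff=0.0000 vs cont=0.3507 → 0.3507 [wait]  ⇒ S*(5)=61.9061
t_4: node(4,0) S=44.1683 payoff=45.0617 vs cont=44.9556 → 45.0617 [stop]  node(4,1) S=55.3171 payoff=33.9129 vs cont=33.8068 → 33.9129 [stop]  node(4,2) S=69.2800 payoff=19.9500 vs cont=20.7607 → 20.7607 [wait]  node(4,3) S=86.7674 payoff=2.4626 vs cont=8.9386 → 8.9386 [wait]  node(4,4) S=108.6689 payoff=0.0000 vs cont=2.1672 → 2.1672 [wait]  ⇒ S*(4)=55.3171
t_3: node(3,0) S=49.4293 payoff=39.8007 vs cont=39.6945 → 39.8007 [stop]  node(3,1) S=61.9061 payoff=27.3239 vs cont=27.6042 → 27.6042 [wait]  node(3,2) S=77.5322 payoff=11.6978 vs cont=15.1015 → 15.1015 [wait]  node(3,3) S=97.1026 payoff=0.0000 vs cont=5.7007 → 5.7007 [wait]  ⇒ S*(3)=49.4293
t_2: node(2,0) S=55.3171 payoff=33.9129 vs cont=33.9404 → 33.9404 [wait]  node(2,1) S=69.2800 payoff=19.9500 vs cont=21.6125 → 21.6125 [wait]  node(2,2) S=86.7674 payoff=2.4626 vs cont=10.6031 → 10.6031 [wait]  ⇒ S*(2)=-
t_1: node(1,0) S=61.9061 payoff=27.3239 vs cont=28.0245 → 28.0245 [wait]  node(1,1) S=77.5322 payoff=11.6978 vs cont=16.3396 → 16.3396 [wait]  ⇒ S*(1)=-
t_0: node(0,0) S=69.2800 payoff=19.9500 vs cont=22.4221 → 22.4221 [wait]  ⇒ S*(0)=-

price = 22.4221
boundary = - - - 49.4293 55.3171 61.9061 69.2800 77.5322
tree:
22.4221
28.0245 16.3396
33.9404 21.6125 10.6031
39.8007 27.6042 15.1015 5.7007
45.0617 33.9129 20.7607 8.9386 2.1672
49.7628 39.8007 27.3239 13.6215 3.8301 0.3507
53.9636 45.0617 33.9129 19.9500 6.7215 0.6715 0.0000
57.7172 49.7628 39.8007 27.3239 11.6978 1.2860 0.0000 0.0000
61.0713 53.9636 45.0617 33.9129 19.9500 2.4626 0.0000 0.0000 0.0000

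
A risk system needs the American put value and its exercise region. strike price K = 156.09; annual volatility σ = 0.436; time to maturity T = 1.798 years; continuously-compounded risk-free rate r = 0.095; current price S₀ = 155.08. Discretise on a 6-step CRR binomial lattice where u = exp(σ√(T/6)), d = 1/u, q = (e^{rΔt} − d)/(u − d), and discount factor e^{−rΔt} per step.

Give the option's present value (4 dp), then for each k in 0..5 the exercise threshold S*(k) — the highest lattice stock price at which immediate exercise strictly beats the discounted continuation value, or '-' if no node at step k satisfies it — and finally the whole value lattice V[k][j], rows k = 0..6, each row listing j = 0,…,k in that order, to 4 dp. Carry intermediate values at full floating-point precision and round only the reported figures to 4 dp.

price = 25.4881
boundary = - - 96.2157 75.7863 96.2157 122.1521
tree:
25.4881
39.7977 12.6798
59.8743 22.0603 4.0510
80.3037 37.1965 8.2292 0.1155
96.3953 59.8743 16.7135 0.2380 0.0000
109.0702 80.3037 33.9379 0.4903 0.0000 0.0000
119.0538 96.3953 59.8743 1.0100 0.0000 0.0000 0.0000

params: Δt=0.29967 u=1.26957 d=0.78767 q=0.50054 e^(-rΔt)=0.97193
t_6 payoffs: 119.0538 96.3953 59.8743 1.0100 0.0000 0.0000 0.0000
t_5: node(5,0) S=47.0198 payoff=109.0702 vs cont=104.6892 → 109.0702 [stop]  node(5,1) S=75.7863 payoff=80.3037 vs cont=75.9227 → 80.3037 [stop]  node(5,2) S=122.1521 payoff=33.9379 vs cont=29.5570 → 33.9379 [stop]  node(5,3) S=196.8841 payoff=0.0000 vs cont=0.4903 → 0.4903 [wait]  node(5,4) S=317.3369 payoff=0.0000 vs cont=0.0000 → 0.0000 [wait]  node(5,5) S=511.4822 payoff=0.0000 vs cont=0.0000 → 0.0000 [wait]  ⇒ S*(5)=122.1521
t_4: node(4,0) S=59.6947 payoff=96.3953 vs cont=92.0143 → 96.3953 [stop]  node(4,1) S=96.2157 payoff=59.8743 vs cont=55.4933 → 59.8743 [stop]  node(4,2) S=155.0800 payoff=1.0100 vs cont=16.7135 → 16.7135 [wait]  node(4,3) S=249.9572 payoff=0.0000 vs cont=0.2380 → 0.2380 [wait]  node(4,4) S=402.8799 payoff=0.0000 vs cont=0.0000 → 0.0000 [wait]  ⇒ S*(4)=96.2157
t_3: node(3,0) S=75.7863 payoff=80.3037 vs cont=75.9227 → 80.3037 [stop]  node(3,1) S=122.1521 payoff=33.9379 vs cont=37.1965 → 37.1965 [wait]  node(3,2) S=196.8841 payoff=0.0000 vs cont=8.2292 → 8.2292 [wait]  node(3,3) S=317.3369 payoff=0.0000 vs cont=0.1155 → 0.1155 [wait]  ⇒ S*(3)=75.7863
t_2: node(2,0) S=96.2157 payoff=59.8743 vs cont=57.0786 → 59.8743 [stop]  node(2,1) S=155.0800 payoff=1.0100 vs cont=22.0603 → 22.0603 [wait]  node(2,2) S=249.9572 payoff=0.0000 vs cont=4.0510 → 4.0510 [wait]  ⇒ S*(2)=96.2157
t_1: node(1,0) S=122.1521 payoff=33.9379 vs cont=39.7977 → 39.7977 [wait]  node(1,1) S=196.8841 payoff=0.0000 vs cont=12.6798 → 12.6798 [wait]  ⇒ S*(1)=-
t_0: node(0,0) S=155.0800 payoff=1.0100 vs cont=25.4881 → 25.4881 [wait]  ⇒ S*(0)=-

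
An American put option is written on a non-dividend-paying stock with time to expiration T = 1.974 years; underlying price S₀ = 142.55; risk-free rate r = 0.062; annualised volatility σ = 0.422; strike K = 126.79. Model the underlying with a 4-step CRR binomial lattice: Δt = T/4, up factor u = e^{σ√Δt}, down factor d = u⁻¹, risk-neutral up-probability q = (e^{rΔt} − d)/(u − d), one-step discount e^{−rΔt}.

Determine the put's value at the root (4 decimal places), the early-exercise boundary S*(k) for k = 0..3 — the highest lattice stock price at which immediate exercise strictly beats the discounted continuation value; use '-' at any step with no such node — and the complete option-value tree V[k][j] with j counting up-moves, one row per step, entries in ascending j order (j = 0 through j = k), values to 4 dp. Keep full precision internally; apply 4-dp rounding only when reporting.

price = 18.0733
boundary = - - 78.7900 58.5765
tree:
18.0733
30.0007 6.2261
48.0000 12.2997 0.0000
68.2135 24.2978 0.0000 0.0000
83.2413 48.0000 0.0000 0.0000 0.0000

params: Δt=0.49350 u=1.34508 d=0.74345 q=0.47807 e^(-rΔt)=0.96987
t_4 payoffs: 83.2413 48.0000 0.0000 0.0000 0.0000
t_3: node(3,0) S=58.5765 payoff=68.2135 vs cont=64.3929 → 68.2135 [stop]  node(3,1) S=105.9789 payoff=20.8111 vs cont=24.2978 → 24.2978 [wait]  node(3,2) S=191.7411 payoff=0.0000 vs cont=0.0000 → 0.0000 [wait]  node(3,3) S=346.9054 payoff=0.0000 vs cont=0.0000 → 0.0000 [wait]  ⇒ S*(3)=58.5765
t_2: node(2,0) S=78.7900 payoff=48.0000 vs cont=45.7959 → 48.0000 [stop]  node(2,1) S=142.5500 payoff=0.0000 vs cont=12.2997 → 12.2997 [wait]  node(2,2) S=257.9070 payoff=0.0000 vs cont=0.0000 → 0.0000 [wait]  ⇒ S*(2)=78.7900
t_1: node(1,0) S=105.9789 payoff=20.8111 vs cont=30.0007 → 30.0007 [wait]  node(1,1) S=191.7411 payoff=0.0000 vs cont=6.2261 → 6.2261 [wait]  ⇒ S*(1)=-
t_0: node(0,0) S=142.5500 payoff=0.0000 vs cont=18.0733 → 18.0733 [wait]  ⇒ S*(0)=-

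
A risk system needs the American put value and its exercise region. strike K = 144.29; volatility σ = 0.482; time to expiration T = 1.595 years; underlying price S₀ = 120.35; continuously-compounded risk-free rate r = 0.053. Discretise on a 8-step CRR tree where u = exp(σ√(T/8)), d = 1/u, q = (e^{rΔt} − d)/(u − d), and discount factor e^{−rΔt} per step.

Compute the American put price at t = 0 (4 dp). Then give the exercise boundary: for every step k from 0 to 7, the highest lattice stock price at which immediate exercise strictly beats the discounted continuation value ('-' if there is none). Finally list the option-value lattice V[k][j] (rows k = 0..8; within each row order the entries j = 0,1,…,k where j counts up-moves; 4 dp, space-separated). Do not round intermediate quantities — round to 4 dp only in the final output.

Δt=0.19937, u=1.24013, d=0.80636, q=0.47089, disc=e^(-rΔt)=0.98949
k=8 terminal: V=max(K-S,0) → 122.7773 111.2048 93.4072 66.0357 23.9400 0.0000 0.0000 0.0000 0.0000
k=7: j=0 S=26.6787 intr=117.6113 cont=116.0946 V=117.6113[EX]; j=1 S=41.0301 intr=103.2599 cont=101.7433 V=103.2599[EX]; j=2 S=63.1015 intr=81.1885 cont=79.6718 V=81.1885[EX]; j=3 S=97.0459 intr=47.2441 cont=45.7274 V=47.2441[EX]; j=4 S=149.2502 intr=0.0000 cont=12.5337 V=12.5337[hold]; j=5 S=229.5369 intr=0.0000 cont=0.0000 V=0.0000[hold]; j=6 S=353.0125 intr=0.0000 cont=0.0000 V=0.0000[hold]; j=7 S=542.9099 intr=0.0000 cont=0.0000 V=0.0000[hold]  S*(7)=97.0459
k=6: j=0 S=33.0852 intr=111.2048 cont=109.6882 V=111.2048[EX]; j=1 S=50.8828 intr=93.4072 cont=91.8905 V=93.4072[EX]; j=2 S=78.2543 intr=66.0357 cont=64.5190 V=66.0357[EX]; j=3 S=120.3500 intr=23.9400 cont=30.5745 V=30.5745[hold]; j=4 S=185.0903 intr=0.0000 cont=6.5620 V=6.5620[hold]; j=5 S=284.6566 intr=0.0000 cont=0.0000 V=0.0000[hold]; j=6 S=437.7830 intr=0.0000 cont=0.0000 V=0.0000[hold]  S*(6)=78.2543
k=5: j=0 S=41.0301 intr=103.2599 cont=101.7433 V=103.2599[EX]; j=1 S=63.1015 intr=81.1885 cont=79.6718 V=81.1885[EX]; j=2 S=97.0459 intr=47.2441 cont=48.8187 V=48.8187[hold]; j=3 S=149.2502 intr=0.0000 cont=19.0647 V=19.0647[hold]; j=4 S=229.5369 intr=0.0000 cont=3.4355 V=3.4355[hold]; j=5 S=353.0125 intr=0.0000 cont=0.0000 V=0.0000[hold]  S*(5)=63.1015
k=4: j=0 S=50.8828 intr=93.4072 cont=91.8905 V=93.4072[EX]; j=1 S=78.2543 intr=66.0357 cont=65.2527 V=66.0357[EX]; j=2 S=120.3500 intr=23.9400 cont=34.4419 V=34.4419[hold]; j=3 S=185.0903 intr=0.0000 cont=11.5820 V=11.5820[hold]; j=4 S=284.6566 intr=0.0000 cont=1.7987 V=1.7987[hold]  S*(4)=78.2543
k=3: j=0 S=63.1015 intr=81.1885 cont=79.6718 V=81.1885[EX]; j=1 S=97.0459 intr=47.2441 cont=50.6207 V=50.6207[hold]; j=2 S=149.2502 intr=0.0000 cont=23.4285 V=23.4285[hold]; j=3 S=229.5369 intr=0.0000 cont=6.9018 V=6.9018[hold]  S*(3)=63.1015
k=2: j=0 S=78.2543 intr=66.0357 cont=66.0923 V=66.0923[hold]; j=1 S=120.3500 intr=23.9400 cont=37.4186 V=37.4186[hold]; j=2 S=185.0903 intr=0.0000 cont=15.4817 V=15.4817[hold]  S*(2)=-
k=1: j=0 S=97.0459 intr=47.2441 cont=52.0373 V=52.0373[hold]; j=1 S=149.2502 intr=0.0000 cont=26.8040 V=26.8040[hold]  S*(1)=-
k=0: j=0 S=120.3500 intr=23.9400 cont=39.7331 V=39.7331[hold]  S*(0)=-

price = 39.7331
boundary = - - - 63.1015 78.2543 63.1015 78.2543 97.0459
tree:
39.7331
52.0373 26.8040
66.0923 37.4186 15.4817
81.1885 50.6207 23.4285 6.9018
93.4072 66.0357 34.4419 11.5820 1.7987
103.2599 81.1885 48.8187 19.0647 3.4355 0.0000
111.2048 93.4072 66.0357 30.5745 6.5620 0.0000 0.0000
117.6113 103.2599 81.1885 47.2441 12.5337 0.0000 0.0000 0.0000
122.7773 111.2048 93.4072 66.0357 23.9400 0.0000 0.0000 0.0000 0.0000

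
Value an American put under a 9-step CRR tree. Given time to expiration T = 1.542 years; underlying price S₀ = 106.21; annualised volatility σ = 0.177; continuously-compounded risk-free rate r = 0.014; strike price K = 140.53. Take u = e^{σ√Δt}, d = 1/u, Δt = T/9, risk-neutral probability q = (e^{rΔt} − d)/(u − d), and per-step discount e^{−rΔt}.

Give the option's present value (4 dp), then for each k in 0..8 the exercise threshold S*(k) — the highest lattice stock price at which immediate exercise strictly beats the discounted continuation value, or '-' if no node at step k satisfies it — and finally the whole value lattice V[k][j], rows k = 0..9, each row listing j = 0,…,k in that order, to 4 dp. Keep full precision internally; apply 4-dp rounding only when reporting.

params: Δt=0.17133 u=1.07602 d=0.92935 q=0.49807 e^(-rΔt)=0.99760
t_9 payoffs: 85.6013 76.9330 66.8969 55.2769 41.8232 26.2464 8.2115 0.0000 0.0000 0.0000
t_8: node(8,0) S=59.1042 payoff=81.4258 vs cont=81.0892 → 81.4258 [stop]  node(8,1) S=68.4313 payoff=72.0987 vs cont=71.7620 → 72.0987 [stop]  node(8,2) S=79.2304 payoff=61.2996 vs cont=60.9629 → 61.2996 [stop]  node(8,3) S=91.7336 payoff=48.7964 vs cont=48.4597 → 48.7964 [stop]  node(8,4) S=106.2100 payoff=34.3200 vs cont=33.9833 → 34.3200 [stop]  node(8,5) S=122.9709 payoff=17.5591 vs cont=17.2225 → 17.5591 [stop]  node(8,6) S=142.3767 payoff=0.0000 vs cont=4.1117 → 4.1117 [wait]  node(8,7) S=164.8450 payoff=0.0000 vs cont=0.0000 → 0.0000 [wait]  node(8,8) S=190.8590 payoff=0.0000 vs cont=0.0000 → 0.0000 [wait]  ⇒ S*(8)=122.9709
t_7: node(7,0) S=63.5970 payoff=76.9330 vs cont=76.5963 → 76.9330 [stop]  node(7,1) S=73.6331 payoff=66.8969 vs cont=66.5602 → 66.8969 [stop]  node(7,2) S=85.2531 payoff=55.2769 vs cont=54.9402 → 55.2769 [stop]  node(7,3) S=98.7068 payoff=41.8232 vs cont=41.4865 → 41.8232 [stop]  node(7,4) S=114.2836 payoff=26.2464 vs cont=25.9097 → 26.2464 [stop]  node(7,5) S=132.3185 payoff=8.2115 vs cont=10.8354 → 10.8354 [wait]  node(7,6) S=153.1995 payoff=0.0000 vs cont=2.0589 → 2.0589 [wait]  node(7,7) S=177.3758 payoff=0.0000 vs cont=0.0000 → 0.0000 [wait]  ⇒ S*(7)=114.2836
t_6: node(6,0) S=68.4313 payoff=72.0987 vs cont=71.7620 → 72.0987 [stop]  node(6,1) S=79.2304 payoff=61.2996 vs cont=60.9629 → 61.2996 [stop]  node(6,2) S=91.7336 payoff=48.7964 vs cont=48.4597 → 48.7964 [stop]  node(6,3) S=106.2100 payoff=34.3200 vs cont=33.9833 → 34.3200 [stop]  node(6,4) S=122.9709 payoff=17.5591 vs cont=18.5262 → 18.5262 [wait]  node(6,5) S=142.3767 payoff=0.0000 vs cont=6.4486 → 6.4486 [wait]  node(6,6) S=164.8450 payoff=0.0000 vs cont=1.0309 → 1.0309 [wait]  ⇒ S*(6)=106.2100
t_5: node(5,0) S=73.6331 payoff=66.8969 vs cont=66.5602 → 66.8969 [stop]  node(5,1) S=85.2531 payoff=55.2769 vs cont=54.9402 → 55.2769 [stop]  node(5,2) S=98.7068 payoff=41.8232 vs cont=41.4865 → 41.8232 [stop]  node(5,3) S=114.2836 payoff=26.2464 vs cont=26.3903 → 26.3903 [wait]  node(5,4) S=132.3185 payoff=8.2115 vs cont=12.4808 → 12.4808 [wait]  node(5,5) S=153.1995 payoff=0.0000 vs cont=3.7413 → 3.7413 [wait]  ⇒ S*(5)=98.7068
t_4: node(4,0) S=79.2304 payoff=61.2996 vs cont=60.9629 → 61.2996 [stop]  node(4,1) S=91.7336 payoff=48.7964 vs cont=48.4597 → 48.7964 [stop]  node(4,2) S=106.2100 payoff=34.3200 vs cont=34.0548 → 34.3200 [stop]  node(4,3) S=122.9709 payoff=17.5591 vs cont=19.4158 → 19.4158 [wait]  node(4,4) S=142.3767 payoff=0.0000 vs cont=8.1085 → 8.1085 [wait]  ⇒ S*(4)=106.2100
t_3: node(3,0) S=85.2531 payoff=55.2769 vs cont=54.9402 → 55.2769 [stop]  node(3,1) S=98.7068 payoff=41.8232 vs cont=41.4865 → 41.8232 [stop]  node(3,2) S=114.2836 payoff=26.2464 vs cont=26.8323 → 26.8323 [wait]  node(3,3) S=132.3185 payoff=8.2115 vs cont=13.7510 → 13.7510 [wait]  ⇒ S*(3)=98.7068
t_2: node(2,0) S=91.7336 payoff=48.7964 vs cont=48.4597 → 48.7964 [stop]  node(2,1) S=106.2100 payoff=34.3200 vs cont=34.2744 → 34.3200 [stop]  node(2,2) S=122.9709 payoff=17.5591 vs cont=20.2682 → 20.2682 [wait]  ⇒ S*(2)=106.2100
t_1: node(1,0) S=98.7068 payoff=41.8232 vs cont=41.4865 → 41.8232 [stop]  node(1,1) S=114.2836 payoff=26.2464 vs cont=27.2558 → 27.2558 [wait]  ⇒ S*(1)=98.7068
t_0: node(0,0) S=106.2100 payoff=34.3200 vs cont=34.4849 → 34.4849 [wait]  ⇒ S*(0)=-

price = 34.4849
boundary = - 98.7068 106.2100 98.7068 106.2100 98.7068 106.2100 114.2836 122.9709
tree:
34.4849
41.8232 27.2558
48.7964 34.3200 20.2682
55.2769 41.8232 26.8323 13.7510
61.2996 48.7964 34.3200 19.4158 8.1085
66.8969 55.2769 41.8232 26.3903 12.4808 3.7413
72.0987 61.2996 48.7964 34.3200 18.5262 6.4486 1.0309
76.9330 66.8969 55.2769 41.8232 26.2464 10.8354 2.0589 0.0000
81.4258 72.0987 61.2996 48.7964 34.3200 17.5591 4.1117 0.0000 0.0000
85.6013 76.9330 66.8969 55.2769 41.8232 26.2464 8.2115 0.0000 0.0000 0.0000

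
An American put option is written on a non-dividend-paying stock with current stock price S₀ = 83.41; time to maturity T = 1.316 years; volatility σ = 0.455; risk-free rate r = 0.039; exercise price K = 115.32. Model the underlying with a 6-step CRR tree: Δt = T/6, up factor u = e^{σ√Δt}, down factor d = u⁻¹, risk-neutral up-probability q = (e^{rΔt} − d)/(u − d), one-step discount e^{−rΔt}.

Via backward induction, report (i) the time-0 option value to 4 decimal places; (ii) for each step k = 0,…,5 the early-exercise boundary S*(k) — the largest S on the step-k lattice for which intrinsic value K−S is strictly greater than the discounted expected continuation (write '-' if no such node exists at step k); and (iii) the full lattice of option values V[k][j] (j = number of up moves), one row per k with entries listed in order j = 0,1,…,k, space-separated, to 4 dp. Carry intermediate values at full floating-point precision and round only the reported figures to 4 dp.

Δt=0.21933  u=1.23750  d=0.80808  q=0.46693  discount=0.99148
step 6 (expiry): payoffs max(K−S,0) = 92.0951 79.7534 60.8534 31.9100 0.0000 0.0000 0.0000
step 5: (k=5,j=0): S=28.7408, (K−S)⁺=86.5792, hold=85.5970 ⇒ V=86.5792 exercise | (k=5,j=1): S=44.0135, (K−S)⁺=71.3065, hold=70.3242 ⇒ V=71.3065 exercise | (k=5,j=2): S=67.4022, (K−S)⁺=47.9178, hold=46.9355 ⇒ V=47.9178 exercise | (k=5,j=3): S=103.2196, (K−S)⁺=12.1004, hold=16.8653 ⇒ V=16.8653 continue | (k=5,j=4): S=158.0702, (K−S)⁺=0.0000, hold=0.0000 ⇒ V=0.0000 continue | (k=5,j=5): S=242.0683, (K−S)⁺=0.0000, hold=0.0000 ⇒ V=0.0000 continue  boundary S*=67.4022
step 4: (k=4,j=0): S=35.5666, (K−S)⁺=79.7534, hold=78.7712 ⇒ V=79.7534 exercise | (k=4,j=1): S=54.4666, (K−S)⁺=60.8534, hold=59.8712 ⇒ V=60.8534 exercise | (k=4,j=2): S=83.4100, (K−S)⁺=31.9100, hold=33.1337 ⇒ V=33.1337 continue | (k=4,j=3): S=127.7339, (K−S)⁺=0.0000, hold=8.9137 ⇒ V=8.9137 continue | (k=4,j=4): S=195.6113, (K−S)⁺=0.0000, hold=0.0000 ⇒ V=0.0000 continue  boundary S*=54.4666
step 3: (k=3,j=0): S=44.0135, (K−S)⁺=71.3065, hold=70.3242 ⇒ V=71.3065 exercise | (k=3,j=1): S=67.4022, (K−S)⁺=47.9178, hold=47.5021 ⇒ V=47.9178 exercise | (k=3,j=2): S=103.2196, (K−S)⁺=12.1004, hold=21.6387 ⇒ V=21.6387 continue | (k=3,j=3): S=158.0702, (K−S)⁺=0.0000, hold=4.7111 ⇒ V=4.7111 continue  boundary S*=67.4022
step 2: (k=2,j=0): S=54.4666, (K−S)⁺=60.8534, hold=59.8712 ⇒ V=60.8534 exercise | (k=2,j=1): S=83.4100, (K−S)⁺=31.9100, hold=35.3436 ⇒ V=35.3436 continue | (k=2,j=2): S=127.7339, (K−S)⁺=0.0000, hold=13.6176 ⇒ V=13.6176 continue  boundary S*=54.4666
step 1: (k=1,j=0): S=67.4022, (K−S)⁺=47.9178, hold=48.5251 ⇒ V=48.5251 continue | (k=1,j=1): S=103.2196, (K−S)⁺=12.1004, hold=24.9844 ⇒ V=24.9844 continue  boundary S*=-
step 0: (k=0,j=0): S=83.4100, (K−S)⁺=31.9100, hold=37.2135 ⇒ V=37.2135 continue  boundary S*=-

price = 37.2135
boundary = - - 54.4666 67.4022 54.4666 67.4022
tree:
37.2135
48.5251 24.9844
60.8534 35.3436 13.6176
71.3065 47.9178 21.6387 4.7111
79.7534 60.8534 33.1337 8.9137 0.0000
86.5792 71.3065 47.9178 16.8653 0.0000 0.0000
92.0951 79.7534 60.8534 31.9100 0.0000 0.0000 0.0000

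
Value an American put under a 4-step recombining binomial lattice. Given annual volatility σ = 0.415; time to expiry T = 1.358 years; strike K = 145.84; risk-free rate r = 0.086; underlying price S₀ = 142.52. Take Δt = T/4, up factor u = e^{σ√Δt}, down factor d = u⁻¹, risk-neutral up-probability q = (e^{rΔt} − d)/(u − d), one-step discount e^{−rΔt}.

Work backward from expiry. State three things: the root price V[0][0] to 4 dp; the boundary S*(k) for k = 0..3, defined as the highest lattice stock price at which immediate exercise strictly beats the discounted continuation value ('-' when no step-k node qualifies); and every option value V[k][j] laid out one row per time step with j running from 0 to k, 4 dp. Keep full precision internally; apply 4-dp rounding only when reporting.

price = 21.9599
boundary = - - 87.8710 111.9079
tree:
21.9599
36.5042 8.7451
57.9690 17.2440 0.7813
76.8430 33.9321 1.6106 0.0000
91.6630 57.9690 3.3200 0.0000 0.0000

params: Δt=0.33950 u=1.27355 d=0.78521 q=0.50051 e^(-rΔt)=0.97123
t_4 payoffs: 91.6630 57.9690 3.3200 0.0000 0.0000
t_3: node(3,0) S=68.9970 payoff=76.8430 vs cont=72.6465 → 76.8430 [stop]  node(3,1) S=111.9079 payoff=33.9321 vs cont=29.7356 → 33.9321 [stop]  node(3,2) S=181.5060 payoff=0.0000 vs cont=1.6106 → 1.6106 [wait]  node(3,3) S=294.3890 payoff=0.0000 vs cont=0.0000 → 0.0000 [wait]  ⇒ S*(3)=111.9079
t_2: node(2,0) S=87.8710 payoff=57.9690 vs cont=53.7725 → 57.9690 [stop]  node(2,1) S=142.5200 payoff=3.3200 vs cont=17.2440 → 17.2440 [wait]  node(2,2) S=231.1566 payoff=0.0000 vs cont=0.7813 → 0.7813 [wait]  ⇒ S*(2)=87.8710
t_1: node(1,0) S=111.9079 payoff=33.9321 vs cont=36.5042 → 36.5042 [wait]  node(1,1) S=181.5060 payoff=0.0000 vs cont=8.7451 → 8.7451 [wait]  ⇒ S*(1)=-
t_0: node(0,0) S=142.5200 payoff=3.3200 vs cont=21.9599 → 21.9599 [wait]  ⇒ S*(0)=-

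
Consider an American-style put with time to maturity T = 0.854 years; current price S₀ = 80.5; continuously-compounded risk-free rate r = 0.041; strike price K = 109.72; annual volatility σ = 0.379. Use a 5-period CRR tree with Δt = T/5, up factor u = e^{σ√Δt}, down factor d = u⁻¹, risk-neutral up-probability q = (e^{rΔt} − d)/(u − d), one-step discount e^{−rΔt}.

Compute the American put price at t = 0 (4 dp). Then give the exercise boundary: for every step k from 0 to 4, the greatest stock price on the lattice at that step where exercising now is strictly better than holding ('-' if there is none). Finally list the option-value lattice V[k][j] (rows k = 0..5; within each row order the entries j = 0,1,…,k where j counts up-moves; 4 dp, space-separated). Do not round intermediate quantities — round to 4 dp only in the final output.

Δt=0.17080, u=1.16957, d=0.85502, q=0.48326, disc=e^(-rΔt)=0.99302
k=5 terminal: V=max(K-S,0) → 72.9349 59.4022 40.8911 15.5699 0.0000 0.0000
k=4: j=0 S=43.0226 intr=66.6974 cont=65.9317 V=66.6974[EX]; j=1 S=58.8500 intr=50.8700 cont=50.1044 V=50.8700[EX]; j=2 S=80.5000 intr=29.2200 cont=28.4543 V=29.2200[EX]; j=3 S=110.1148 intr=0.0000 cont=7.9894 V=7.9894[hold]; j=4 S=150.6244 intr=0.0000 cont=0.0000 V=0.0000[hold]  S*(4)=80.5000
k=3: j=0 S=50.3178 intr=59.4022 cont=58.6366 V=59.4022[EX]; j=1 S=68.8289 intr=40.8911 cont=40.1254 V=40.8911[EX]; j=2 S=94.1501 intr=15.5699 cont=18.8277 V=18.8277[hold]; j=3 S=128.7865 intr=0.0000 cont=4.0996 V=4.0996[hold]  S*(3)=68.8289
k=2: j=0 S=58.8500 intr=50.8700 cont=50.1044 V=50.8700[EX]; j=1 S=80.5000 intr=29.2200 cont=30.0177 V=30.0177[hold]; j=2 S=110.1148 intr=0.0000 cont=11.6285 V=11.6285[hold]  S*(2)=58.8500
k=1: j=0 S=68.8289 intr=40.8911 cont=40.5082 V=40.8911[EX]; j=1 S=94.1501 intr=15.5699 cont=20.9834 V=20.9834[hold]  S*(1)=68.8289
k=0: j=0 S=80.5000 intr=29.2200 cont=31.0522 V=31.0522[hold]  S*(0)=-

price = 31.0522
boundary = - 68.8289 58.8500 68.8289 80.5000
tree:
31.0522
40.8911 20.9834
50.8700 30.0177 11.6285
59.4022 40.8911 18.8277 4.0996
66.6974 50.8700 29.2200 7.9894 0.0000
72.9349 59.4022 40.8911 15.5699 0.0000 0.0000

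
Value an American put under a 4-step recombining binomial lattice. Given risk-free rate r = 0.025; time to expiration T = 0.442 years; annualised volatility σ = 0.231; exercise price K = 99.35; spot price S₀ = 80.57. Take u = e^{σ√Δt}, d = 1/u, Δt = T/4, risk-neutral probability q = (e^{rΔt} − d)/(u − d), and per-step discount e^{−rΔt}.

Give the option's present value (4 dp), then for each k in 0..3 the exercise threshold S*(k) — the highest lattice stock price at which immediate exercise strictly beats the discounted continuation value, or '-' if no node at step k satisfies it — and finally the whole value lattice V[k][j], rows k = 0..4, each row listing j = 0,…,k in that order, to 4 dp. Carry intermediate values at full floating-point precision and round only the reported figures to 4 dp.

price = 18.8919
boundary = - 74.6148 80.5700 87.0005
tree:
18.8919
24.7352 13.1253
30.2503 18.7800 7.5163
35.3577 24.7352 12.3495 2.7018
40.0876 30.2503 18.7800 5.4057 0.0000

params: Δt=0.11050 u=1.07981 d=0.92609 q=0.49881 e^(-rΔt)=0.99724
t_4 payoffs: 40.0876 30.2503 18.7800 5.4057 0.0000
t_3: node(3,0) S=63.9923 payoff=35.3577 vs cont=35.0836 → 35.3577 [stop]  node(3,1) S=74.6148 payoff=24.7352 vs cont=24.4612 → 24.7352 [stop]  node(3,2) S=87.0005 payoff=12.3495 vs cont=12.0754 → 12.3495 [stop]  node(3,3) S=101.4423 payoff=0.0000 vs cont=2.7018 → 2.7018 [wait]  ⇒ S*(3)=87.0005
t_2: node(2,0) S=69.0997 payoff=30.2503 vs cont=29.9762 → 30.2503 [stop]  node(2,1) S=80.5700 payoff=18.7800 vs cont=18.5059 → 18.7800 [stop]  node(2,2) S=93.9443 payoff=5.4057 vs cont=7.5163 → 7.5163 [wait]  ⇒ S*(2)=80.5700
t_1: node(1,0) S=74.6148 payoff=24.7352 vs cont=24.4612 → 24.7352 [stop]  node(1,1) S=87.0005 payoff=12.3495 vs cont=13.1253 → 13.1253 [wait]  ⇒ S*(1)=74.6148
t_0: node(0,0) S=80.5700 payoff=18.7800 vs cont=18.8919 → 18.8919 [wait]  ⇒ S*(0)=-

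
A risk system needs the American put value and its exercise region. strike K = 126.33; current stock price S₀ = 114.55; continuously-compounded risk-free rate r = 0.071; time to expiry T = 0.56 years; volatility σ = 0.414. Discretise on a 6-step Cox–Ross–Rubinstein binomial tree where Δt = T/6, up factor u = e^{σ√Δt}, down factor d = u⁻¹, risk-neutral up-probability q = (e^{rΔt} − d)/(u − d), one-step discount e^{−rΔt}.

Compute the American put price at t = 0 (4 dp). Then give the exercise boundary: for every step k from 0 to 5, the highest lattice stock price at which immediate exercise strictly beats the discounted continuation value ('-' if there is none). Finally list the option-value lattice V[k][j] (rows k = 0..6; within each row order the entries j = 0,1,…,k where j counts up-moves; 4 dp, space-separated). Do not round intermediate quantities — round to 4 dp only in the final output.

Δt=0.09333  u=1.13483  d=0.88119  q=0.49464  discount=0.99340
step 6 (expiry): payoffs max(K−S,0) = 72.6985 57.2618 37.3819 11.7800 0.0000 0.0000 0.0000
step 5: (k=5,j=0): S=60.8624, (K−S)⁺=65.4676, hold=64.6332 ⇒ V=65.4676 exercise | (k=5,j=1): S=78.3804, (K−S)⁺=47.9496, hold=47.1152 ⇒ V=47.9496 exercise | (k=5,j=2): S=100.9406, (K−S)⁺=25.3894, hold=24.5550 ⇒ V=25.3894 exercise | (k=5,j=3): S=129.9943, (K−S)⁺=0.0000, hold=5.9139 ⇒ V=5.9139 continue | (k=5,j=4): S=167.4105, (K−S)⁺=0.0000, hold=0.0000 ⇒ V=0.0000 continue | (k=5,j=5): S=215.5961, (K−S)⁺=0.0000, hold=0.0000 ⇒ V=0.0000 continue  boundary S*=100.9406
step 4: (k=4,j=0): S=69.0682, (K−S)⁺=57.2618, hold=56.4274 ⇒ V=57.2618 exercise | (k=4,j=1): S=88.9481, (K−S)⁺=37.3819, hold=36.5475 ⇒ V=37.3819 exercise | (k=4,j=2): S=114.5500, (K−S)⁺=11.7800, hold=15.6520 ⇒ V=15.6520 continue | (k=4,j=3): S=147.5209, (K−S)⁺=0.0000, hold=2.9689 ⇒ V=2.9689 continue | (k=4,j=4): S=189.9817, (K−S)⁺=0.0000, hold=0.0000 ⇒ V=0.0000 continue  boundary S*=88.9481
step 3: (k=3,j=0): S=78.3804, (K−S)⁺=47.9496, hold=47.1152 ⇒ V=47.9496 exercise | (k=3,j=1): S=100.9406, (K−S)⁺=25.3894, hold=26.4576 ⇒ V=26.4576 continue | (k=3,j=2): S=129.9943, (K−S)⁺=0.0000, hold=9.3166 ⇒ V=9.3166 continue | (k=3,j=3): S=167.4105, (K−S)⁺=0.0000, hold=1.4905 ⇒ V=1.4905 continue  boundary S*=78.3804
step 2: (k=2,j=0): S=88.9481, (K−S)⁺=37.3819, hold=37.0724 ⇒ V=37.3819 exercise | (k=2,j=1): S=114.5500, (K−S)⁺=11.7800, hold=17.8603 ⇒ V=17.8603 continue | (k=2,j=2): S=147.5209, (K−S)⁺=0.0000, hold=5.4095 ⇒ V=5.4095 continue  boundary S*=88.9481
step 1: (k=1,j=0): S=100.9406, (K−S)⁺=25.3894, hold=27.5427 ⇒ V=27.5427 continue | (k=1,j=1): S=129.9943, (K−S)⁺=0.0000, hold=11.6244 ⇒ V=11.6244 continue  boundary S*=-
step 0: (k=0,j=0): S=114.5500, (K−S)⁺=11.7800, hold=19.5390 ⇒ V=19.5390 continue  boundary S*=-

price = 19.5390
boundary = - - 88.9481 78.3804 88.9481 100.9406
tree:
19.5390
27.5427 11.6244
37.3819 17.8603 5.4095
47.9496 26.4576 9.3166 1.4905
57.2618 37.3819 15.6520 2.9689 0.0000
65.4676 47.9496 25.3894 5.9139 0.0000 0.0000
72.6985 57.2618 37.3819 11.7800 0.0000 0.0000 0.0000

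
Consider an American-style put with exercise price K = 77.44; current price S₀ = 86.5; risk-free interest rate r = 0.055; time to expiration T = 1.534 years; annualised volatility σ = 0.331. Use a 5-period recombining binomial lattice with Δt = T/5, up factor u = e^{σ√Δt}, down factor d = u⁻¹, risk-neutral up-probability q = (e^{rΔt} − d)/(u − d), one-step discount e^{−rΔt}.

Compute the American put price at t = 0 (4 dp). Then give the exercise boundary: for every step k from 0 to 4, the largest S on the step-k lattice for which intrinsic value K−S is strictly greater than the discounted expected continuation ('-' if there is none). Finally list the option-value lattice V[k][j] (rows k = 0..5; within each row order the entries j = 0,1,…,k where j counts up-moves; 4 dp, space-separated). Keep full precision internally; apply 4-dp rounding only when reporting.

price = 7.2585
boundary = - - - 49.9053 59.9473
tree:
7.2585
11.7488 3.0231
18.3989 5.5099 0.6435
27.5347 9.9048 1.3101 0.0000
35.8946 17.4927 2.6672 0.0000 0.0000
42.8540 27.5347 5.4300 0.0000 0.0000 0.0000

Δt=0.30680, u=1.20122, d=0.83249, q=0.50044, disc=e^(-rΔt)=0.98327
k=5 terminal: V=max(K-S,0) → 42.8540 27.5347 5.4300 0.0000 0.0000 0.0000
k=4: j=0 S=41.5454 intr=35.8946 cont=34.5988 V=35.8946[EX]; j=1 S=59.9473 intr=17.4927 cont=16.1969 V=17.4927[EX]; j=2 S=86.5000 intr=0.0000 cont=2.6672 V=2.6672[hold]; j=3 S=124.8138 intr=0.0000 cont=0.0000 V=0.0000[hold]; j=4 S=180.0981 intr=0.0000 cont=0.0000 V=0.0000[hold]  S*(4)=59.9473
k=3: j=0 S=49.9053 intr=27.5347 cont=26.2390 V=27.5347[EX]; j=1 S=72.0100 intr=5.4300 cont=9.9048 V=9.9048[hold]; j=2 S=103.9057 intr=0.0000 cont=1.3101 V=1.3101[hold]; j=3 S=149.9291 intr=0.0000 cont=0.0000 V=0.0000[hold]  S*(3)=49.9053
k=2: j=0 S=59.9473 intr=17.4927 cont=18.3989 V=18.3989[hold]; j=1 S=86.5000 intr=0.0000 cont=5.5099 V=5.5099[hold]; j=2 S=124.8138 intr=0.0000 cont=0.6435 V=0.6435[hold]  S*(2)=-
k=1: j=0 S=72.0100 intr=5.4300 cont=11.7488 V=11.7488[hold]; j=1 S=103.9057 intr=0.0000 cont=3.0231 V=3.0231[hold]  S*(1)=-
k=0: j=0 S=86.5000 intr=0.0000 cont=7.2585 V=7.2585[hold]  S*(0)=-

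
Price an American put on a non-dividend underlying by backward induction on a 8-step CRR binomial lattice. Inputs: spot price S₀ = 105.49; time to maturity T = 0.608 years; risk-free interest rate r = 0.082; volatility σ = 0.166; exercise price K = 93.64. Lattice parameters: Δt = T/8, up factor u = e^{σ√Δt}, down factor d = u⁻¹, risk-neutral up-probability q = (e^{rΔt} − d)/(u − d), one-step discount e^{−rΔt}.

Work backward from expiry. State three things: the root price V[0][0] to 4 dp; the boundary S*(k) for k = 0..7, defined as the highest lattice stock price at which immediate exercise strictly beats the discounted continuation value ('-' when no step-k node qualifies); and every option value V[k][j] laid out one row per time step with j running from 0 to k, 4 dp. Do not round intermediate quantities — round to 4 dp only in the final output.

price = 0.6211
boundary = - - - - - 83.9147 87.8441 83.9147
tree:
0.6211
1.1426 0.2130
2.0533 0.4306 0.0423
3.5853 0.8571 0.0960 0.0000
6.0399 1.6721 0.2180 0.0000 0.0000
9.7253 3.1746 0.4951 0.0000 0.0000 0.0000
13.4789 5.7959 1.1242 0.0000 0.0000 0.0000 0.0000
17.0647 9.7253 2.5525 0.0000 0.0000 0.0000 0.0000 0.0000
20.4900 13.4789 5.7959 0.0000 0.0000 0.0000 0.0000 0.0000 0.0000

Δt=0.07600, u=1.04683, d=0.95527, q=0.55684, disc=e^(-rΔt)=0.99379
k=8 terminal: V=max(K-S,0) → 20.4900 13.4789 5.7959 0.0000 0.0000 0.0000 0.0000 0.0000 0.0000
k=7: j=0 S=76.5753 intr=17.0647 cont=16.4829 V=17.0647[EX]; j=1 S=83.9147 intr=9.7253 cont=9.1435 V=9.7253[EX]; j=2 S=91.9575 intr=1.6825 cont=2.5525 V=2.5525[hold]; j=3 S=100.7713 intr=0.0000 cont=0.0000 V=0.0000[hold]; j=4 S=110.4297 intr=0.0000 cont=0.0000 V=0.0000[hold]; j=5 S=121.0139 intr=0.0000 cont=0.0000 V=0.0000[hold]; j=6 S=132.6125 intr=0.0000 cont=0.0000 V=0.0000[hold]; j=7 S=145.3228 intr=0.0000 cont=0.0000 V=0.0000[hold]  S*(7)=83.9147
k=6: j=0 S=80.1611 intr=13.4789 cont=12.8972 V=13.4789[EX]; j=1 S=87.8441 intr=5.7959 cont=5.6956 V=5.7959[EX]; j=2 S=96.2636 intr=0.0000 cont=1.1242 V=1.1242[hold]; j=3 S=105.4900 intr=0.0000 cont=0.0000 V=0.0000[hold]; j=4 S=115.6007 intr=0.0000 cont=0.0000 V=0.0000[hold]; j=5 S=126.6805 intr=0.0000 cont=0.0000 V=0.0000[hold]; j=6 S=138.8223 intr=0.0000 cont=0.0000 V=0.0000[hold]  S*(6)=87.8441
k=5: j=0 S=83.9147 intr=9.7253 cont=9.1435 V=9.7253[EX]; j=1 S=91.9575 intr=1.6825 cont=3.1746 V=3.1746[hold]; j=2 S=100.7713 intr=0.0000 cont=0.4951 V=0.4951[hold]; j=3 S=110.4297 intr=0.0000 cont=0.0000 V=0.0000[hold]; j=4 S=121.0139 intr=0.0000 cont=0.0000 V=0.0000[hold]; j=5 S=132.6125 intr=0.0000 cont=0.0000 V=0.0000[hold]  S*(5)=83.9147
k=4: j=0 S=87.8441 intr=5.7959 cont=6.0399 V=6.0399[hold]; j=1 S=96.2636 intr=0.0000 cont=1.6721 V=1.6721[hold]; j=2 S=105.4900 intr=0.0000 cont=0.2180 V=0.2180[hold]; j=3 S=115.6007 intr=0.0000 cont=0.0000 V=0.0000[hold]; j=4 S=126.6805 intr=0.0000 cont=0.0000 V=0.0000[hold]  S*(4)=-
k=3: j=0 S=91.9575 intr=1.6825 cont=3.5853 V=3.5853[hold]; j=1 S=100.7713 intr=0.0000 cont=0.8571 V=0.8571[hold]; j=2 S=110.4297 intr=0.0000 cont=0.0960 V=0.0960[hold]; j=3 S=121.0139 intr=0.0000 cont=0.0000 V=0.0000[hold]  S*(3)=-
k=2: j=0 S=96.2636 intr=0.0000 cont=2.0533 V=2.0533[hold]; j=1 S=105.4900 intr=0.0000 cont=0.4306 V=0.4306[hold]; j=2 S=115.6007 intr=0.0000 cont=0.0423 V=0.0423[hold]  S*(2)=-
k=1: j=0 S=100.7713 intr=0.0000 cont=1.1426 V=1.1426[hold]; j=1 S=110.4297 intr=0.0000 cont=0.2130 V=0.2130[hold]  S*(1)=-
k=0: j=0 S=105.4900 intr=0.0000 cont=0.6211 V=0.6211[hold]  S*(0)=-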